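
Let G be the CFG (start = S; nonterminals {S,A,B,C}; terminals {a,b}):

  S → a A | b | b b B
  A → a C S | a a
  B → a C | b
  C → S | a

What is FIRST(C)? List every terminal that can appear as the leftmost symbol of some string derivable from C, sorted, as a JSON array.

FIRST iteration:
pass 1:
  A via A→a C S: +{a}
  B via B→a C: +{a}
  B via B→b: +{b}
  C via C→a: +{a}
  S via S→a A: +{a}
  S via S→b: +{b}
  S: {a,b}  A: {a}  B: {a,b}  C: {a}
pass 2:
  C via C→S: +{b}
  S: {a,b}  A: {a}  B: {a,b}  C: {a,b}
pass 3: (no change)
  S: {a,b}  A: {a}  B: {a,b}  C: {a,b}

FIRST(C) = ["a", "b"]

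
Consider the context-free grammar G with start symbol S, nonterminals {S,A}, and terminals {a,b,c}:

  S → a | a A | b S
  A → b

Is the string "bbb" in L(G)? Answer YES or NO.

CNF form of G:
  S -> T0 A | T1 S | a
  A -> b
  T0 -> a
  T1 -> b

Fill CYK table bottom-up:
  T[0,0] 'b' = {A,T1}  orig:{A}
  T[1,1] 'b' = {A,T1}  orig:{A}
  T[2,2] 'b' = {A,T1}  orig:{A}
  T[0,1] 'bb' = ∅
  T[1,2] 'bb' = ∅
  T[0,2] 'bbb' = ∅

S ∉ T[0,2] ⇒ NO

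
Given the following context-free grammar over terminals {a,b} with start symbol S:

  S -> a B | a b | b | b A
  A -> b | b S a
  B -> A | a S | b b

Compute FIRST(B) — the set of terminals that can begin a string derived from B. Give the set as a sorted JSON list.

Compute FIRST by fixpoint:
[1]
  A via A→b: +{b}
  B via B→A: +{b}
  B via B→a S: +{a}
  S via S→a B: +{a}
  S via S→b: +{b}
  FIRST(S)={a,b}  FIRST(A)={b}  FIRST(B)={a,b}
[2] (no change)
  FIRST(S)={a,b}  FIRST(A)={b}  FIRST(B)={a,b}

FIRST(B) = ["a", "b"]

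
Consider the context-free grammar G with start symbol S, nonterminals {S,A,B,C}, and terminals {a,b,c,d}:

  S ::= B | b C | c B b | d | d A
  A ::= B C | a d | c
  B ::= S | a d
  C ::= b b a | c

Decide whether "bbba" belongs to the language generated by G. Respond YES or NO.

Convert to CNF:
  S -> T0 T1 | T1 A | T2 C | T3 X6 | d
  A -> B C | T0 T1 | c
  B -> T0 T1 | T1 A | T2 C | T3 X4 | d
  C -> T2 X5 | c
  T0 -> a
  T1 -> d
  T2 -> b
  T3 -> c
  X4 -> B T2
  X5 -> T2 T0
  X6 -> B T2

CYK table (by increasing span):
  T[0,0] 'b' = {T2}  orig:{}
  T[1,1] 'b' = {T2}  orig:{}
  T[2,2] 'b' = {T2}  orig:{}
  T[3,3] 'a' = {T0}  orig:{}
  T[0,1] 'bb' = ∅
  T[1,2] 'bb' = ∅
  T[2,3] 'ba' = {X5}  orig:{}
  T[0,2] 'bbb' = ∅
  T[1,3] 'bba' = {C}
  T[0,3] 'bbba' = {B,S}

S ∈ T[0,3] ⇒ YES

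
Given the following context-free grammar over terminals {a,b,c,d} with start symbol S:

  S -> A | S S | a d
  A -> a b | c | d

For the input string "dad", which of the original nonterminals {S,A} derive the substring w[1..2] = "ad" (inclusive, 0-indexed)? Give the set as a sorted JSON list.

Convert to CNF:
  S -> S S | T0 T1 | T0 T2 | c | d
  A -> T0 T1 | c | d
  T0 -> a
  T1 -> b
  T2 -> d

CYK fill, restricted to cells inside w[1..2]:
  [1..1]={T0}  "a"  orig:{}
  [2..2]={A,S,T2}  "d"  orig:{A,S}
  [1..2]={S}  "ad"

Original NTs in T[1,2] deriving "ad": ["S"]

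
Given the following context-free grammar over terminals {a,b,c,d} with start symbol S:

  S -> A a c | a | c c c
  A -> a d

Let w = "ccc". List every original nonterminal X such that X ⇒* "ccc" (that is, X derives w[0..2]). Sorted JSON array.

CNF form of G:
  S -> A X3 | T2 X4 | a
  A -> T0 T1
  T0 -> a
  T1 -> d
  T2 -> c
  X3 -> T0 T2
  X4 -> T2 T2

Fill CYK table bottom-up — only the sub-triangle for w[0..2]:
  cell(0,0) c: {T2}  orig:{}
  cell(1,1) c: {T2}  orig:{}
  cell(2,2) c: {T2}  orig:{}
  cell(0,1) cc: {X4}  orig:{}
  cell(1,2) cc: {X4}  orig:{}
  cell(0,2) ccc: {S}

Original NTs in T[0,2] deriving "ccc": ["S"]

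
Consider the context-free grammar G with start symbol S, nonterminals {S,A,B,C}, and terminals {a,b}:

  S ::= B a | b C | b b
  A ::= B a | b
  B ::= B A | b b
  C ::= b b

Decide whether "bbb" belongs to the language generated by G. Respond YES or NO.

Convert to CNF:
  S -> B T0 | T1 C | T1 T1
  A -> B T0 | b
  B -> B A | T1 T1
  C -> T1 T1
  T0 -> a
  T1 -> b

CYK fill:
  cell(0,0) b: {A,T1}  orig:{A}
  cell(1,1) b: {A,T1}  orig:{A}
  cell(2,2) b: {A,T1}  orig:{A}
  cell(0,1) bb: {B,C,S}
  cell(1,2) bb: {B,C,S}
  cell(0,2) bbb: {B,S}

S ∈ T[0,2] ⇒ YES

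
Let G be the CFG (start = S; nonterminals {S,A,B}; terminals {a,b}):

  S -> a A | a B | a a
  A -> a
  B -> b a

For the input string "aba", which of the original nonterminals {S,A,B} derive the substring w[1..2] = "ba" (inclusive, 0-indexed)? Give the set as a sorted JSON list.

CNF form of G:
  S -> T1 A | T1 B | T1 T1
  A -> a
  B -> T0 T1
  T0 -> b
  T1 -> a

Fill CYK table bottom-up (cells [i..j] with 1 ≤ i ≤ j ≤ 2 only):
  cell(1,1) b: {T0}  orig:{}
  cell(2,2) a: {A,T1}  orig:{A}
  cell(1,2) ba: {B}

Original NTs in T[1,2] deriving "ba": ["B"]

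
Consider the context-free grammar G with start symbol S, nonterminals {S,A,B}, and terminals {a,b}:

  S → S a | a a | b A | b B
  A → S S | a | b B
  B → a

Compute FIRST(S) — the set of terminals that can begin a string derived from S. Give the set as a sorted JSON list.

FIRST iteration:
iter 1:
  A via A→a: +{a}
  A via A→b B: +{b}
  B via B→a: +{a}
  S via S→a a: +{a}
  S via S→b A: +{b}
  FIRST(S)={a,b}  FIRST(A)={a,b}  FIRST(B)={a}
iter 2: done
  FIRST(S)={a,b}  FIRST(A)={a,b}  FIRST(B)={a}

FIRST(S) = ["a", "b"]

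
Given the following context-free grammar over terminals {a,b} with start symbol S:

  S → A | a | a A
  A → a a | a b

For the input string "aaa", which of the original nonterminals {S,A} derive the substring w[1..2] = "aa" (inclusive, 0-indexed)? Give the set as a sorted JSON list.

CNF form of G:
  S -> T0 A | T0 T0 | T0 T1 | a
  A -> T0 T0 | T0 T1
  T0 -> a
  T1 -> b

Fill CYK table bottom-up, restricted to cells inside w[1..2]:
  T[1,1] 'a' = {S,T0}  orig:{S}
  T[2,2] 'a' = {S,T0}  orig:{S}
  T[1,2] 'aa' = {A,S}

Original NTs in T[1,2] deriving "aa": ["A", "S"]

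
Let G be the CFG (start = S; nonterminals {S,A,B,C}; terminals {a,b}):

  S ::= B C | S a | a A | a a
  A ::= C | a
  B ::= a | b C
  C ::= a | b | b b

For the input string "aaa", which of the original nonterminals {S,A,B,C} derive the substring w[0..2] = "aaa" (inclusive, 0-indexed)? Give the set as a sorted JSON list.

CNF form of G:
  S -> B C | S T1 | T1 A | T1 T1
  A -> T0 T0 | a | b
  B -> T0 C | a
  C -> T0 T0 | a | b
  T0 -> b
  T1 -> a

Fill CYK table bottom-up (cells [i..j] with 0 ≤ i ≤ j ≤ 2 only):
  [0..0]={A,B,C,T1}  "a"  orig:{A,B,C}
  [1..1]={A,B,C,T1}  "a"  orig:{A,B,C}
  [2..2]={A,B,C,T1}  "a"  orig:{A,B,C}
  [0..1]={S}  "aa"
  [1..2]={S}  "aa"
  [0..2]={S}  "aaa"

Original NTs in T[0,2] deriving "aaa": ["S"]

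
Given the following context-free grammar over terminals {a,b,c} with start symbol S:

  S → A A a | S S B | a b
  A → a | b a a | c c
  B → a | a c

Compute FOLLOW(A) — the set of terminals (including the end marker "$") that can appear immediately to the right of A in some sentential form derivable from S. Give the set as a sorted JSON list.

FIRST sets, iterate to fixpoint:
[1]
  A via A→a: +{a}
  A via A→b a a: +{b}
  A via A→c c: +{c}
  B via B→a: +{a}
  S via S→A A a: +{a,b,c}
  S: {a,b,c}  A: {a,b,c}  B: {a}
[2] (no change)
  S: {a,b,c}  A: {a,b,c}  B: {a}

Compute FOLLOW by fixpoint:
FOLLOW(S) := {$}
[1]
  S→A A a: FOLLOW(A) ⊇ FIRST(A) = {a,b,c}; new: +{a,b,c}
  S→S S B: FOLLOW(S) ⊇ FIRST(S) = {a,b,c}; new: +{a,b,c}
  S→S S B: FOLLOW(B) ⊇ FOLLOW(S) ⊇ {$,a,b,c}; new: +{$,a,b,c}
  FOLLOW[S]={$,a,b,c}  FOLLOW[A]={a,b,c}  FOLLOW[B]={$,a,b,c}
[2] — fixpoint
  FOLLOW[S]={$,a,b,c}  FOLLOW[A]={a,b,c}  FOLLOW[B]={$,a,b,c}

FOLLOW(A) = ["a", "b", "c"]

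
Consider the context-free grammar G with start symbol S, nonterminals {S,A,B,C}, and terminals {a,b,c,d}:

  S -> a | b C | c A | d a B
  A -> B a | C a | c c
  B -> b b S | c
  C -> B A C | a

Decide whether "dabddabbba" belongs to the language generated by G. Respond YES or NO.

Convert to CNF:
  S -> T1 A | T2 C | T3 X6 | a
  A -> B T0 | C T0 | T1 T1
  B -> T2 X4 | c
  C -> B X5 | a
  T0 -> a
  T1 -> c
  T2 -> b
  T3 -> d
  X4 -> T2 S
  X5 -> A C
  X6 -> T0 B

CYK fill:
  T[0,0] 'd' = {T3}  orig:{}
  T[1,1] 'a' = {C,S,T0}  orig:{C,S}
  T[2,2] 'b' = {T2}  orig:{}
  T[3,3] 'd' = {T3}  orig:{}
  T[4,4] 'd' = {T3}  orig:{}
  T[5,5] 'a' = {C,S,T0}  orig:{C,S}
  T[6,6] 'b' = {T2}  orig:{}
  T[7,7] 'b' = {T2}  orig:{}
  T[8,8] 'b' = {T2}  orig:{}
  T[9,9] 'a' = {C,S,T0}  orig:{C,S}
  T[0,1] 'da' = ∅
  T[1,2] 'ab' = ∅
  T[2,3] 'bd' = ∅
  T[3,4] 'dd' = ∅
  T[4,5] 'da' = ∅
  T[5,6] 'ab' = ∅
  T[6,7] 'bb' = ∅
  T[7,8] 'bb' = ∅
  T[8,9] 'ba' = {S,X4}  orig:{S}
  T[0,2] 'dab' = ∅
  T[1,3] 'abd' = ∅
  T[2,4] 'bdd' = ∅
  T[3,5] 'dda' = ∅
  T[4,6] 'dab' = ∅
  T[5,7] 'abb' = ∅
  T[6,8] 'bbb' = ∅
  T[7,9] 'bba' = {B,X4}  orig:{B}
  T[0,3] 'dabd' = ∅
  T[1,4] 'abdd' = ∅
  T[2,5] 'bdda' = ∅
  T[3,6] 'ddab' = ∅
  T[4,7] 'dabb' = ∅
  T[5,8] 'abbb' = ∅
  T[6,9] 'bbba' = {B}
  T[0,4] 'dabdd' = ∅
  T[1,5] 'abdda' = ∅
  T[2,6] 'bddab' = ∅
  T[3,7] 'ddabb' = ∅
  T[4,8] 'dabbb' = ∅
  T[5,9] 'abbba' = {X6}  orig:{}
  T[0,5] 'dabdda' = ∅
  T[1,6] 'abddab' = ∅
  T[2,7] 'bddabb' = ∅
  T[3,8] 'ddabbb' = ∅
  T[4,9] 'dabbba' = {S}
  T[0,6] 'dabddab' = ∅
  T[1,7] 'abddabb' = ∅
  T[2,8] 'bddabbb' = ∅
  T[3,9] 'ddabbba' = ∅
  T[0,7] 'dabddabb' = ∅
  T[1,8] 'abddabbb' = ∅
  T[2,9] 'bddabbba' = ∅
  T[0,8] 'dabddabbb' = ∅
  T[1,9] 'abddabbba' = ∅
  T[0,9] 'dabddabbba' = ∅

S ∉ T[0,9] ⇒ NO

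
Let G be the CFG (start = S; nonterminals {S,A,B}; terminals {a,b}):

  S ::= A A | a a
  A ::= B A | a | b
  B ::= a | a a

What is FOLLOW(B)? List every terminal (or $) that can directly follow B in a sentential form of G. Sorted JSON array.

Compute FIRST by fixpoint:
iter 1:
  A via A→a: +{a}
  A via A→b: +{b}
  B via B→a: +{a}
  S via S→A A: +{a,b}
  FIRST[S]={a,b}  FIRST[A]={a,b}  FIRST[B]={a}
iter 2: — fixpoint
  FIRST[S]={a,b}  FIRST[A]={a,b}  FIRST[B]={a}

Compute FOLLOW by fixpoint:
initialize: $ ∈ FOLLOW(S)
round 1:
  A→B A: FOLLOW(B) ⊇ FIRST(A) = {a,b}; new: +{a,b}
  S→A A: FOLLOW(A) ⊇ FIRST(A) = {a,b}; new: +{a,b}
  S→A A: FOLLOW(A) ⊇ FOLLOW(S) ⊇ {$}; new: +{$}
  FOLLOW[S]={$}  FOLLOW[A]={$,a,b}  FOLLOW[B]={a,b}
round 2: (no change)
  FOLLOW[S]={$}  FOLLOW[A]={$,a,b}  FOLLOW[B]={a,b}

FOLLOW(B) = ["a", "b"]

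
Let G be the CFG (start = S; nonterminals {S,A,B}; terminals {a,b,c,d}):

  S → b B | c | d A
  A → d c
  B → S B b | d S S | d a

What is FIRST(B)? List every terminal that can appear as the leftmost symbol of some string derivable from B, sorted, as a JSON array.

FIRST iteration:
pass 1:
  A via A→d c: +{d}
  B via B→d S S: +{d}
  S via S→b B: +{b}
  S via S→c: +{c}
  S via S→d A: +{d}
  S: {b,c,d}  A: {d}  B: {d}
pass 2:
  B via B→S B b: +{b,c}
  S: {b,c,d}  A: {d}  B: {b,c,d}
pass 3: — fixpoint
  S: {b,c,d}  A: {d}  B: {b,c,d}

FIRST(B) = ["b", "c", "d"]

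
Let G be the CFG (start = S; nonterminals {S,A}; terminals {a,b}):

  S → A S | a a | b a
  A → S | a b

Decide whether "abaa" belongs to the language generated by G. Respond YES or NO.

Convert to CNF:
  S -> A S | T0 T0 | T1 T0
  A -> A S | T0 T0 | T0 T1 | T1 T0
  T0 -> a
  T1 -> b

CYK fill:
  [0..0]={T0}  "a"  orig:{}
  [1..1]={T1}  "b"  orig:{}
  [2..2]={T0}  "a"  orig:{}
  [3..3]={T0}  "a"  orig:{}
  [0..1]={A}  "ab"
  [1..2]={A,S}  "ba"
  [2..3]={A,S}  "aa"
  [0..2]=∅  "aba"
  [1..3]=∅  "baa"
  [0..3]={A,S}  "abaa"

S ∈ T[0,3] ⇒ YES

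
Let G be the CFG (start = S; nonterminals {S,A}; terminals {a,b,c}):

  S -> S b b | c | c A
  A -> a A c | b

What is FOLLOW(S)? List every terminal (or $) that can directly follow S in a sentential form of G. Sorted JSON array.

FIRST iteration:
round 1:
  A via A→a A c: +{a}
  A via A→b: +{b}
  S via S→c: +{c}
  FIRST[S]={c}  FIRST[A]={a,b}
round 2: done
  FIRST[S]={c}  FIRST[A]={a,b}

FOLLOW sets:
seed FOLLOW(S) with $
round 1:
  A→a A c: FOLLOW(A) ⊇ FIRST(c) = {c}; new: +{c}
  S→S b b: FOLLOW(S) ⊇ FIRST(b) = {b}; new: +{b}
  S→c A: FOLLOW(A) ⊇ FOLLOW(S) ⊇ {$,b}; new: +{$,b}
  S: {$,b}  A: {$,b,c}
round 2: — fixpoint
  S: {$,b}  A: {$,b,c}

FOLLOW(S) = ["$", "b"]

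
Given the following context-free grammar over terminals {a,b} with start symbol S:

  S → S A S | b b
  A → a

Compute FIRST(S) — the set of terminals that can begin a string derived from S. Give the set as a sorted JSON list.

FIRST iteration:
[1]
  A via A→a: +{a}
  S via S→b b: +{b}
  FIRST[S]={b}  FIRST[A]={a}
[2] (stable)
  FIRST[S]={b}  FIRST[A]={a}

FIRST(S) = ["b"]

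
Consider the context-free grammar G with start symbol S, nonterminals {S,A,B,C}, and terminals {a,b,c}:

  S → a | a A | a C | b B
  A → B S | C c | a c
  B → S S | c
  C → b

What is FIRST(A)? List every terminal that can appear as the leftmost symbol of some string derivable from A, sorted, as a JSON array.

FIRST sets, iterate to fixpoint:
iter 1:
  A via A→a c: +{a}
  B via B→c: +{c}
  C via C→b: +{b}
  S via S→a: +{a}
  S via S→b B: +{b}
  S: {a,b}  A: {a}  B: {c}  C: {b}
iter 2:
  A via A→B S: +{c}
  A via A→C c: +{b}
  B via B→S S: +{a,b}
  S: {a,b}  A: {a,b,c}  B: {a,b,c}  C: {b}
iter 3: (stable)
  S: {a,b}  A: {a,b,c}  B: {a,b,c}  C: {b}

FIRST(A) = ["a", "b", "c"]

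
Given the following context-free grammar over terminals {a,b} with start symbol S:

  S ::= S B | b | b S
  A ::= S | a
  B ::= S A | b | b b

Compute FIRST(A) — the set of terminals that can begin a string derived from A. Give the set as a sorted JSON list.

FIRST sets, iterate to fixpoint:
round 1:
  A via A→a: +{a}
  B via B→b: +{b}
  S via S→b: +{b}
  FIRST[S]={b}  FIRST[A]={a}  FIRST[B]={b}
round 2:
  A via A→S: +{b}
  FIRST[S]={b}  FIRST[A]={a,b}  FIRST[B]={b}
round 3: (stable)
  FIRST[S]={b}  FIRST[A]={a,b}  FIRST[B]={b}

FIRST(A) = ["a", "b"]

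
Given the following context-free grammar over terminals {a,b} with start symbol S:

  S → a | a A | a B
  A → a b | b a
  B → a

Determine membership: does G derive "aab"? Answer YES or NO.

Convert to CNF:
  S -> T0 A | T0 B | a
  A -> T0 T1 | T1 T0
  B -> a
  T0 -> a
  T1 -> b

Fill CYK table bottom-up:
  [0..0]={B,S,T0}  "a"  orig:{B,S}
  [1..1]={B,S,T0}  "a"  orig:{B,S}
  [2..2]={T1}  "b"  orig:{}
  [0..1]={S}  "aa"
  [1..2]={A}  "ab"
  [0..2]={S}  "aab"

S ∈ T[0,2] ⇒ YES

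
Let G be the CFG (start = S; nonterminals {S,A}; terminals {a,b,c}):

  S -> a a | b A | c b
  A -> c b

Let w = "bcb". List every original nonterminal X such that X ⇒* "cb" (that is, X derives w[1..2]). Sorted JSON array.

CNF form of G:
  S -> T0 T1 | T1 A | T2 T2
  A -> T0 T1
  T0 -> c
  T1 -> b
  T2 -> a

CYK fill (cells [i..j] with 1 ≤ i ≤ j ≤ 2 only):
  T[1,1] 'c' = {T0}  orig:{}
  T[2,2] 'b' = {T1}  orig:{}
  T[1,2] 'cb' = {A,S}

Original NTs in T[1,2] deriving "cb": ["A", "S"]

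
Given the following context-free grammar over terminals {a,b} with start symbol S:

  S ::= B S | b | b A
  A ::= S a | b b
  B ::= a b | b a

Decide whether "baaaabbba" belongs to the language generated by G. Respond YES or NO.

Convert to CNF:
  S -> B S | T1 A | b
  A -> S T0 | T1 T1
  B -> T0 T1 | T1 T0
  T0 -> a
  T1 -> b

Fill CYK table bottom-up:
  T[0,0] 'b' = {S,T1}  orig:{S}
  T[1,1] 'a' = {T0}  orig:{}
  T[2,2] 'a' = {T0}  orig:{}
  T[3,3] 'a' = {T0}  orig:{}
  T[4,4] 'a' = {T0}  orig:{}
  T[5,5] 'b' = {S,T1}  orig:{S}
  T[6,6] 'b' = {S,T1}  orig:{S}
  T[7,7] 'b' = {S,T1}  orig:{S}
  T[8,8] 'a' = {T0}  orig:{}
  T[0,1] 'ba' = {A,B}
  T[1,2] 'aa' = ∅
  T[2,3] 'aa' = ∅
  T[3,4] 'aa' = ∅
  T[4,5] 'ab' = {B}
  T[5,6] 'bb' = {A}
  T[6,7] 'bb' = {A}
  T[7,8] 'ba' = {A,B}
  T[0,2] 'baa' = ∅
  T[1,3] 'aaa' = ∅
  T[2,4] 'aaa' = ∅
  T[3,5] 'aab' = ∅
  T[4,6] 'abb' = {S}
  T[5,7] 'bbb' = {S}
  T[6,8] 'bba' = {S}
  T[0,3] 'baaa' = ∅
  T[1,4] 'aaaa' = ∅
  T[2,5] 'aaab' = ∅
  T[3,6] 'aabb' = ∅
  T[4,7] 'abbb' = ∅
  T[5,8] 'bbba' = {A}
  T[0,4] 'baaaa' = ∅
  T[1,5] 'aaaab' = ∅
  T[2,6] 'aaabb' = ∅
  T[3,7] 'aabbb' = ∅
  T[4,8] 'abbba' = {S}
  T[0,5] 'baaaab' = ∅
  T[1,6] 'aaaabb' = ∅
  T[2,7] 'aaabbb' = ∅
  T[3,8] 'aabbba' = ∅
  T[0,6] 'baaaabb' = ∅
  T[1,7] 'aaaabbb' = ∅
  T[2,8] 'aaabbba' = ∅
  T[0,7] 'baaaabbb' = ∅
  T[1,8] 'aaaabbba' = ∅
  T[0,8] 'baaaabbba' = ∅

S ∉ T[0,8] ⇒ NO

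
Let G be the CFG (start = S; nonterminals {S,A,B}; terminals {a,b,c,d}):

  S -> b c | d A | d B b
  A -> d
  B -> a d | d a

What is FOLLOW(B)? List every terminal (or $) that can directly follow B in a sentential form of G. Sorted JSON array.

FIRST iteration:
round 1:
  A via A→d: +{d}
  B via B→a d: +{a}
  B via B→d a: +{d}
  S via S→b c: +{b}
  S via S→d A: +{d}
  FIRST(S)={b,d}  FIRST(A)={d}  FIRST(B)={a,d}
round 2: done
  FIRST(S)={b,d}  FIRST(A)={d}  FIRST(B)={a,d}

Compute FOLLOW by fixpoint:
seed FOLLOW(S) with $
round 1:
  S→d A: FOLLOW(A) ⊇ FOLLOW(S) ⊇ {$}; new: +{$}
  S→d B b: FOLLOW(B) ⊇ FIRST(b) = {b}; new: +{b}
  FOLLOW(S)={$}  FOLLOW(A)={$}  FOLLOW(B)={b}
round 2: — fixpoint
  FOLLOW(S)={$}  FOLLOW(A)={$}  FOLLOW(B)={b}

FOLLOW(B) = ["b"]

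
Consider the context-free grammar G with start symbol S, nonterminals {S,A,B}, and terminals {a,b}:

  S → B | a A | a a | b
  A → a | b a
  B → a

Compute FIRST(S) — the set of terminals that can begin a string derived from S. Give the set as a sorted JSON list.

FIRST iteration:
pass 1:
  A via A→a: +{a}
  A via A→b a: +{b}
  B via B→a: +{a}
  S via S→B: +{a}
  S via S→b: +{b}
  S: {a,b}  A: {a,b}  B: {a}
pass 2: — fixpoint
  S: {a,b}  A: {a,b}  B: {a}

FIRST(S) = ["a", "b"]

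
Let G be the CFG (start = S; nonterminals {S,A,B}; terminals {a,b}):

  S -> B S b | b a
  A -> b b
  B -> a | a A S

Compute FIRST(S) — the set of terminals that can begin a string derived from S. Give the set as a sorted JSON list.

FIRST sets, iterate to fixpoint:
[1]
  A via A→b b: +{b}
  B via B→a: +{a}
  S via S→B S b: +{a}
  S via S→b a: +{b}
  S: {a,b}  A: {b}  B: {a}
[2] — fixpoint
  S: {a,b}  A: {b}  B: {a}

FIRST(S) = ["a", "b"]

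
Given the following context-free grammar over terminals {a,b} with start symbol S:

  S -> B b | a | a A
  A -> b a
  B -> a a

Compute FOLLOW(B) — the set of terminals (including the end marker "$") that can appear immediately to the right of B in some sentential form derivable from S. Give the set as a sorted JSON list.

FIRST sets, iterate to fixpoint:
[1]
  A via A→b a: +{b}
  B via B→a a: +{a}
  S via S→B b: +{a}
  FIRST[S]={a}  FIRST[A]={b}  FIRST[B]={a}
[2] (no change)
  FIRST[S]={a}  FIRST[A]={b}  FIRST[B]={a}

FOLLOW iteration:
initialize: $ ∈ FOLLOW(S)
[1]
  S→B b: FOLLOW(B) ⊇ FIRST(b) = {b}; new: +{b}
  S→a A: FOLLOW(A) ⊇ FOLLOW(S) ⊇ {$}; new: +{$}
  FOLLOW(S)={$}  FOLLOW(A)={$}  FOLLOW(B)={b}
[2] — fixpoint
  FOLLOW(S)={$}  FOLLOW(A)={$}  FOLLOW(B)={b}

FOLLOW(B) = ["b"]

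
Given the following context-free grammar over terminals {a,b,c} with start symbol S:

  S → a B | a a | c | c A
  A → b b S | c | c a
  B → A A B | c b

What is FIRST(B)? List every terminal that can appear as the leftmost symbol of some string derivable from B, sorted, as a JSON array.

Compute FIRST by fixpoint:
pass 1:
  A via A→b b S: +{b}
  A via A→c: +{c}
  B via B→A A B: +{b,c}
  S via S→a B: +{a}
  S via S→c: +{c}
  S: {a,c}  A: {b,c}  B: {b,c}
pass 2: (stable)
  S: {a,c}  A: {b,c}  B: {b,c}

FIRST(B) = ["b", "c"]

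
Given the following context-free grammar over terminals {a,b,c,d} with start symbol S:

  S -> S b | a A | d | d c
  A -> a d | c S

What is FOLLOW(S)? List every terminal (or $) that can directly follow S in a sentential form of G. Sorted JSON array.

FIRST iteration:
pass 1:
  A via A→a d: +{a}
  A via A→c S: +{c}
  S via S→a A: +{a}
  S via S→d: +{d}
  FIRST[S]={a,d}  FIRST[A]={a,c}
pass 2: (stable)
  FIRST[S]={a,d}  FIRST[A]={a,c}

Compute FOLLOW by fixpoint:
initialize: $ ∈ FOLLOW(S)
[1]
  S→S b: FOLLOW(S) ⊇ FIRST(b) = {b}; new: +{b}
  S→a A: FOLLOW(A) ⊇ FOLLOW(S) ⊇ {$,b}; new: +{$,b}
  S: {$,b}  A: {$,b}
[2] — fixpoint
  S: {$,b}  A: {$,b}

FOLLOW(S) = ["$", "b"]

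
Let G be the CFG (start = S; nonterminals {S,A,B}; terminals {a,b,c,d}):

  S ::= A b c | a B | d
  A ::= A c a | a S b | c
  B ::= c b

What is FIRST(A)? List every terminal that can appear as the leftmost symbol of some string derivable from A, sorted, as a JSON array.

Compute FIRST by fixpoint:
round 1:
  A via A→a S b: +{a}
  A via A→c: +{c}
  B via B→c b: +{c}
  S via S→A b c: +{a,c}
  S via S→d: +{d}
  FIRST[S]={a,c,d}  FIRST[A]={a,c}  FIRST[B]={c}
round 2: — fixpoint
  FIRST[S]={a,c,d}  FIRST[A]={a,c}  FIRST[B]={c}

FIRST(A) = ["a", "c"]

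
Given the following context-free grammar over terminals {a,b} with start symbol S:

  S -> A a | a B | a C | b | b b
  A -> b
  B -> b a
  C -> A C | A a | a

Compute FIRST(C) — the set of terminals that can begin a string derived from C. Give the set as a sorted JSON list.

Compute FIRST by fixpoint:
pass 1:
  A via A→b: +{b}
  B via B→b a: +{b}
  C via C→A C: +{b}
  C via C→a: +{a}
  S via S→A a: +{b}
  S via S→a B: +{a}
  FIRST(S)={a,b}  FIRST(A)={b}  FIRST(B)={b}  FIRST(C)={a,b}
pass 2: done
  FIRST(S)={a,b}  FIRST(A)={b}  FIRST(B)={b}  FIRST(C)={a,b}

FIRST(C) = ["a", "b"]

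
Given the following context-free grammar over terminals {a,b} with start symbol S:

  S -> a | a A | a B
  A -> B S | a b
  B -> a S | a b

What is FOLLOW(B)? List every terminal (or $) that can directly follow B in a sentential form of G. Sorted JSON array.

Compute FIRST by fixpoint:
pass 1:
  A via A→a b: +{a}
  B via B→a S: +{a}
  S via S→a: +{a}
  FIRST(S)={a}  FIRST(A)={a}  FIRST(B)={a}
pass 2: — fixpoint
  FIRST(S)={a}  FIRST(A)={a}  FIRST(B)={a}

FOLLOW sets:
seed FOLLOW(S) with $
round 1:
  A→B S: FOLLOW(B) ⊇ FIRST(S) = {a}; new: +{a}
  B→a S: FOLLOW(S) ⊇ FOLLOW(B) ⊇ {a}; new: +{a}
  S→a A: FOLLOW(A) ⊇ FOLLOW(S) ⊇ {$,a}; new: +{$,a}
  S→a B: FOLLOW(B) ⊇ FOLLOW(S) ⊇ {$,a}; new: +{$}
  FOLLOW(S)={$,a}  FOLLOW(A)={$,a}  FOLLOW(B)={$,a}
round 2: (no change)
  FOLLOW(S)={$,a}  FOLLOW(A)={$,a}  FOLLOW(B)={$,a}

FOLLOW(B) = ["$", "a"]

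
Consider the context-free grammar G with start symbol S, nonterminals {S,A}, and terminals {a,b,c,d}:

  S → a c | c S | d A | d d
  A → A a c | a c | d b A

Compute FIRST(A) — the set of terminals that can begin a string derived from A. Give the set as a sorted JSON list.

Compute FIRST by fixpoint:
iter 1:
  A via A→a c: +{a}
  A via A→d b A: +{d}
  S via S→a c: +{a}
  S via S→c S: +{c}
  S via S→d A: +{d}
  FIRST(S)={a,c,d}  FIRST(A)={a,d}
iter 2: (stable)
  FIRST(S)={a,c,d}  FIRST(A)={a,d}

FIRST(A) = ["a", "d"]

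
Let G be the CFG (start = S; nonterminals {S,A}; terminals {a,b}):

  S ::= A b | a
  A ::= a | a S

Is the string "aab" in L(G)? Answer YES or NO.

CNF form of G:
  S -> A T1 | a
  A -> T0 S | a
  T0 -> a
  T1 -> b

CYK table (by increasing span):
  [0..0]={A,S,T0}  "a"  orig:{A,S}
  [1..1]={A,S,T0}  "a"  orig:{A,S}
  [2..2]={T1}  "b"  orig:{}
  [0..1]={A}  "aa"
  [1..2]={S}  "ab"
  [0..2]={A,S}  "aab"

S ∈ T[0,2] ⇒ YES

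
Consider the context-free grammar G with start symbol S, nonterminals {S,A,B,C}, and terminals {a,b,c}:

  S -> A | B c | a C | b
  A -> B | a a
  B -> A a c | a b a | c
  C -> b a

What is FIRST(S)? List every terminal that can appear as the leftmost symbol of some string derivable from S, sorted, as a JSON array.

FIRST sets, iterate to fixpoint:
[1]
  A via A→a a: +{a}
  B via B→A a c: +{a}
  B via B→c: +{c}
  C via C→b a: +{b}
  S via S→A: +{a}
  S via S→B c: +{c}
  S via S→b: +{b}
  FIRST(S)={a,b,c}  FIRST(A)={a}  FIRST(B)={a,c}  FIRST(C)={b}
[2]
  A via A→B: +{c}
  FIRST(S)={a,b,c}  FIRST(A)={a,c}  FIRST(B)={a,c}  FIRST(C)={b}
[3] (stable)
  FIRST(S)={a,b,c}  FIRST(A)={a,c}  FIRST(B)={a,c}  FIRST(C)={b}

FIRST(S) = ["a", "b", "c"]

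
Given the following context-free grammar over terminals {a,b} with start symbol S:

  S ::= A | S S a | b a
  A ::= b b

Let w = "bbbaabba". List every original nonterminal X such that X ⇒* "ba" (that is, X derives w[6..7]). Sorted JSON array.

CNF form of G:
  S -> S X2 | T0 T0 | T0 T1
  A -> T0 T0
  T0 -> b
  T1 -> a
  X2 -> S T1

CYK table (by increasing span) (cells [i..j] with 6 ≤ i ≤ j ≤ 7 only):
  T[6,6] 'b' = {T0}  orig:{}
  T[7,7] 'a' = {T1}  orig:{}
  T[6,7] 'ba' = {S}

Original NTs in T[6,7] deriving "ba": ["S"]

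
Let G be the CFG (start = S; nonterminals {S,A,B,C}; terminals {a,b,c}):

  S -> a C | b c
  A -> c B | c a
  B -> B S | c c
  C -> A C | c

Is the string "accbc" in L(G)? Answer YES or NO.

Convert to CNF:
  S -> T1 C | T2 T0
  A -> T0 B | T0 T1
  B -> B S | T0 T0
  C -> A C | c
  T0 -> c
  T1 -> a
  T2 -> b

Fill CYK table bottom-up:
  T[0,0] 'a' = {T1}  orig:{}
  T[1,1] 'c' = {C,T0}  orig:{C}
  T[2,2] 'c' = {C,T0}  orig:{C}
  T[3,3] 'b' = {T2}  orig:{}
  T[4,4] 'c' = {C,T0}  orig:{C}
  T[0,1] 'ac' = {S}
  T[1,2] 'cc' = {B}
  T[2,3] 'cb' = ∅
  T[3,4] 'bc' = {S}
  T[0,2] 'acc' = ∅
  T[1,3] 'ccb' = ∅
  T[2,4] 'cbc' = ∅
  T[0,3] 'accb' = ∅
  T[1,4] 'ccbc' = {B}
  T[0,4] 'accbc' = ∅

S ∉ T[0,4] ⇒ NO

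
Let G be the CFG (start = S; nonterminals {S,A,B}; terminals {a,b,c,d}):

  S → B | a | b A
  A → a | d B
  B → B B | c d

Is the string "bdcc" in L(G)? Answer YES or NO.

Convert to CNF:
  S -> B B | T1 T0 | T2 A | a
  A -> T0 B | a
  B -> B B | T1 T0
  T0 -> d
  T1 -> c
  T2 -> b

CYK table (by increasing span):
  T[0,0] 'b' = {T2}  orig:{}
  T[1,1] 'd' = {T0}  orig:{}
  T[2,2] 'c' = {T1}  orig:{}
  T[3,3] 'c' = {T1}  orig:{}
  T[0,1] 'bd' = ∅
  T[1,2] 'dc' = ∅
  T[2,3] 'cc' = ∅
  T[0,2] 'bdc' = ∅
  T[1,3] 'dcc' = ∅
  T[0,3] 'bdcc' = ∅

S ∉ T[0,3] ⇒ NO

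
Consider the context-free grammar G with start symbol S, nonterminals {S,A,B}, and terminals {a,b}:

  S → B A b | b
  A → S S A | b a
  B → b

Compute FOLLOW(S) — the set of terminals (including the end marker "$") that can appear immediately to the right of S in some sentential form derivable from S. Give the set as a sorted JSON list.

Compute FIRST by fixpoint:
round 1:
  A via A→b a: +{b}
  B via B→b: +{b}
  S via S→B A b: +{b}
  FIRST(S)={b}  FIRST(A)={b}  FIRST(B)={b}
round 2: (stable)
  FIRST(S)={b}  FIRST(A)={b}  FIRST(B)={b}

FOLLOW iteration:
FOLLOW(S) := {$}
[1]
  A→S S A: FOLLOW(S) ⊇ FIRST(S) = {b}; new: +{b}
  S→B A b: FOLLOW(B) ⊇ FIRST(A) = {b}; new: +{b}
  S→B A b: FOLLOW(A) ⊇ FIRST(b) = {b}; new: +{b}
  FOLLOW(S)={$,b}  FOLLOW(A)={b}  FOLLOW(B)={b}
[2] (stable)
  FOLLOW(S)={$,b}  FOLLOW(A)={b}  FOLLOW(B)={b}

FOLLOW(S) = ["$", "b"]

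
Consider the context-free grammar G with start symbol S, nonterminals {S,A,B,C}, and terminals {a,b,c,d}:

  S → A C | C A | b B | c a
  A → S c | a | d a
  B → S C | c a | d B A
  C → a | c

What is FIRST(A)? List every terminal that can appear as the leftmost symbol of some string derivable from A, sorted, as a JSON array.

Compute FIRST by fixpoint:
round 1:
  A via A→a: +{a}
  A via A→d a: +{d}
  B via B→c a: +{c}
  B via B→d B A: +{d}
  C via C→a: +{a}
  C via C→c: +{c}
  S via S→A C: +{a,d}
  S via S→C A: +{c}
  S via S→b B: +{b}
  FIRST(S)={a,b,c,d}  FIRST(A)={a,d}  FIRST(B)={c,d}  FIRST(C)={a,c}
round 2:
  A via A→S c: +{b,c}
  B via B→S C: +{a,b}
  FIRST(S)={a,b,c,d}  FIRST(A)={a,b,c,d}  FIRST(B)={a,b,c,d}  FIRST(C)={a,c}
round 3: — fixpoint
  FIRST(S)={a,b,c,d}  FIRST(A)={a,b,c,d}  FIRST(B)={a,b,c,d}  FIRST(C)={a,c}

FIRST(A) = ["a", "b", "c", "d"]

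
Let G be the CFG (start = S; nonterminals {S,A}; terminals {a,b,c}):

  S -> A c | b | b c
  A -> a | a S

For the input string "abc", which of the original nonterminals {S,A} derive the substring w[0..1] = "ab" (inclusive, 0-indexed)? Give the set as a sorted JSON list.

CNF form of G:
  S -> A T1 | T2 T1 | b
  A -> T0 S | a
  T0 -> a
  T1 -> c
  T2 -> b

CYK table (by increasing span), restricted to cells inside w[0..1]:
  [0..0]={A,T0}  "a"  orig:{A}
  [1..1]={S,T2}  "b"  orig:{S}
  [0..1]={A}  "ab"

Original NTs in T[0,1] deriving "ab": ["A"]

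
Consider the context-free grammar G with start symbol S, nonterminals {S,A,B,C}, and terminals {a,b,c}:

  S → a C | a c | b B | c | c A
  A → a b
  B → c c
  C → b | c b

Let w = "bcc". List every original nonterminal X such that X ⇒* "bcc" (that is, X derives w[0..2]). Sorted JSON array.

Convert to CNF:
  S -> T0 C | T0 T2 | T1 B | T2 A | c
  A -> T0 T1
  B -> T2 T2
  C -> T2 T1 | b
  T0 -> a
  T1 -> b
  T2 -> c

CYK table (by increasing span), restricted to cells inside w[0..2]:
  T[0,0] 'b' = {C,T1}  orig:{C}
  T[1,1] 'c' = {S,T2}  orig:{S}
  T[2,2] 'c' = {S,T2}  orig:{S}
  T[0,1] 'bc' = ∅
  T[1,2] 'cc' = {B}
  T[0,2] 'bcc' = {S}

Original NTs in T[0,2] deriving "bcc": ["S"]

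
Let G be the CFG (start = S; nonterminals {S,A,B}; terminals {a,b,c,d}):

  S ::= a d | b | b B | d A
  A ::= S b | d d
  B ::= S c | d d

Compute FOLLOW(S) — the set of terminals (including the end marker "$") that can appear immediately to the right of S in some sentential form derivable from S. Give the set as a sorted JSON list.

FIRST sets, iterate to fixpoint:
pass 1:
  A via A→d d: +{d}
  B via B→d d: +{d}
  S via S→a d: +{a}
  S via S→b: +{b}
  S via S→d A: +{d}
  FIRST(S)={a,b,d}  FIRST(A)={d}  FIRST(B)={d}
pass 2:
  A via A→S b: +{a,b}
  B via B→S c: +{a,b}
  FIRST(S)={a,b,d}  FIRST(A)={a,b,d}  FIRST(B)={a,b,d}
pass 3: (no change)
  FIRST(S)={a,b,d}  FIRST(A)={a,b,d}  FIRST(B)={a,b,d}

FOLLOW iteration:
initialize: $ ∈ FOLLOW(S)
[1]
  A→S b: FOLLOW(S) ⊇ FIRST(b) = {b}; new: +{b}
  B→S c: FOLLOW(S) ⊇ FIRST(c) = {c}; new: +{c}
  S→b B: FOLLOW(B) ⊇ FOLLOW(S) ⊇ {$,b,c}; new: +{$,b,c}
  S→d A: FOLLOW(A) ⊇ FOLLOW(S) ⊇ {$,b,c}; new: +{$,b,c}
  FOLLOW(S)={$,b,c}  FOLLOW(A)={$,b,c}  FOLLOW(B)={$,b,c}
[2] (stable)
  FOLLOW(S)={$,b,c}  FOLLOW(A)={$,b,c}  FOLLOW(B)={$,b,c}

FOLLOW(S) = ["$", "b", "c"]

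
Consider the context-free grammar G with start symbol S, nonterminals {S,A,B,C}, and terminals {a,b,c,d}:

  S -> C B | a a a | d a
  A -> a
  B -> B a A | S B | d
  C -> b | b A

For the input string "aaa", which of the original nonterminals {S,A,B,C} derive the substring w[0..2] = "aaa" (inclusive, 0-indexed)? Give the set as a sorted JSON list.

Convert to CNF:
  S -> C B | T0 X4 | T2 T0
  A -> a
  B -> B X3 | S B | d
  C -> T1 A | b
  T0 -> a
  T1 -> b
  T2 -> d
  X3 -> T0 A
  X4 -> T0 T0

Fill CYK table bottom-up — only the sub-triangle for w[0..2]:
  [0..0]={A,T0}  "a"  orig:{A}
  [1..1]={A,T0}  "a"  orig:{A}
  [2..2]={A,T0}  "a"  orig:{A}
  [0..1]={X3,X4}  "aa"  orig:{}
  [1..2]={X3,X4}  "aa"  orig:{}
  [0..2]={S}  "aaa"

Original NTs in T[0,2] deriving "aaa": ["S"]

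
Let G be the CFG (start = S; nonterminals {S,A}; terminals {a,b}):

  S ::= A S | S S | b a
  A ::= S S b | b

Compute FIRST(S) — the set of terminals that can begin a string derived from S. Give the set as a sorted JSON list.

Compute FIRST by fixpoint:
round 1:
  A via A→b: +{b}
  S via S→A S: +{b}
  S: {b}  A: {b}
round 2: — fixpoint
  S: {b}  A: {b}

FIRST(S) = ["b"]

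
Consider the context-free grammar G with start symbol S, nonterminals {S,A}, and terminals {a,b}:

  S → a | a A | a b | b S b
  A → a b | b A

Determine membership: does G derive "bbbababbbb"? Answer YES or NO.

CNF form of G:
  S -> T0 A | T0 T1 | T1 X2 | a
  A -> T0 T1 | T1 A
  T0 -> a
  T1 -> b
  X2 -> S T1

CYK table (by increasing span):
  cell(0,0) b: {T1}  orig:{}
  cell(1,1) b: {T1}  orig:{}
  cell(2,2) b: {T1}  orig:{}
  cell(3,3) a: {S,T0}  orig:{S}
  cell(4,4) b: {T1}  orig:{}
  cell(5,5) a: {S,T0}  orig:{S}
  cell(6,6) b: {T1}  orig:{}
  cell(7,7) b: {T1}  orig:{}
  cell(8,8) b: {T1}  orig:{}
  cell(9,9) b: {T1}  orig:{}
  cell(0,1) bb: ∅
  cell(1,2) bb: ∅
  cell(2,3) ba: ∅
  cell(3,4) ab: {A,S,X2}  orig:{A,S}
  cell(4,5) ba: ∅
  cell(5,6) ab: {A,S,X2}  orig:{A,S}
  cell(6,7) bb: ∅
  cell(7,8) bb: ∅
  cell(8,9) bb: ∅
  cell(0,2) bbb: ∅
  cell(1,3) bba: ∅
  cell(2,4) bab: {A,S}
  cell(3,5) aba: ∅
  cell(4,6) bab: {A,S}
  cell(5,7) abb: {X2}  orig:{}
  cell(6,8) bbb: ∅
  cell(7,9) bbb: ∅
  cell(0,3) bbba: ∅
  cell(1,4) bbab: {A}
  cell(2,5) baba: ∅
  cell(3,6) abab: {S}
  cell(4,7) babb: {S,X2}  orig:{S}
  cell(5,8) abbb: ∅
  cell(6,9) bbbb: ∅
  cell(0,4) bbbab: {A}
  cell(1,5) bbaba: ∅
  cell(2,6) babab: ∅
  cell(3,7) ababb: {X2}  orig:{}
  cell(4,8) babbb: {X2}  orig:{}
  cell(5,9) abbbb: ∅
  cell(0,5) bbbaba: ∅
  cell(1,6) bbabab: ∅
  cell(2,7) bababb: {S}
  cell(3,8) ababbb: ∅
  cell(4,9) babbbb: ∅
  cell(0,6) bbbabab: ∅
  cell(1,7) bbababb: ∅
  cell(2,8) bababbb: {X2}  orig:{}
  cell(3,9) ababbbb: ∅
  cell(0,7) bbbababb: ∅
  cell(1,8) bbababbb: {S}
  cell(2,9) bababbbb: ∅
  cell(0,8) bbbababbb: ∅
  cell(1,9) bbababbbb: {X2}  orig:{}
  cell(0,9) bbbababbbb: {S}

S ∈ T[0,9] ⇒ YES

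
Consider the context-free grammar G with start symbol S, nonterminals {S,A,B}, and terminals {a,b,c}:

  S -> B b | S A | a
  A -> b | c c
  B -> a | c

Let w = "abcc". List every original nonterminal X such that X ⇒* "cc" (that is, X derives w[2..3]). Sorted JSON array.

Convert to CNF:
  S -> B T1 | S A | a
  A -> T0 T0 | b
  B -> a | c
  T0 -> c
  T1 -> b

CYK table (by increasing span) — only the sub-triangle for w[2..3]:
  T[2,2] 'c' = {B,T0}  orig:{B}
  T[3,3] 'c' = {B,T0}  orig:{B}
  T[2,3] 'cc' = {A}

Original NTs in T[2,3] deriving "cc": ["A"]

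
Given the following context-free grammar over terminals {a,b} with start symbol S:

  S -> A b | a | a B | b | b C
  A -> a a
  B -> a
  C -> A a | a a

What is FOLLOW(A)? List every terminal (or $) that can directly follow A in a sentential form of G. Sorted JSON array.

FIRST sets, iterate to fixpoint:
[1]
  A via A→a a: +{a}
  B via B→a: +{a}
  C via C→A a: +{a}
  S via S→A b: +{a}
  S via S→b: +{b}
  FIRST[S]={a,b}  FIRST[A]={a}  FIRST[B]={a}  FIRST[C]={a}
[2] — fixpoint
  FIRST[S]={a,b}  FIRST[A]={a}  FIRST[B]={a}  FIRST[C]={a}

FOLLOW iteration:
FOLLOW(S) := {$}
iter 1:
  C→A a: FOLLOW(A) ⊇ FIRST(a) = {a}; new: +{a}
  S→A b: FOLLOW(A) ⊇ FIRST(b) = {b}; new: +{b}
  S→a B: FOLLOW(B) ⊇ FOLLOW(S) ⊇ {$}; new: +{$}
  S→b C: FOLLOW(C) ⊇ FOLLOW(S) ⊇ {$}; new: +{$}
  FOLLOW(S)={$}  FOLLOW(A)={a,b}  FOLLOW(B)={$}  FOLLOW(C)={$}
iter 2: — fixpoint
  FOLLOW(S)={$}  FOLLOW(A)={a,b}  FOLLOW(B)={$}  FOLLOW(C)={$}

FOLLOW(A) = ["a", "b"]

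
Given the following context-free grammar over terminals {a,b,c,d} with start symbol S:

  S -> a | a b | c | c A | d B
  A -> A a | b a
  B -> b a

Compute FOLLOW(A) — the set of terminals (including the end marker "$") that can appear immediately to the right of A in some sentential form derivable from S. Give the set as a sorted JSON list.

FIRST sets, iterate to fixpoint:
[1]
  A via A→b a: +{b}
  B via B→b a: +{b}
  S via S→a: +{a}
  S via S→c: +{c}
  S via S→d B: +{d}
  FIRST(S)={a,c,d}  FIRST(A)={b}  FIRST(B)={b}
[2] (no change)
  FIRST(S)={a,c,d}  FIRST(A)={b}  FIRST(B)={b}

Compute FOLLOW by fixpoint:
initialize: $ ∈ FOLLOW(S)
[1]
  A→A a: FOLLOW(A) ⊇ FIRST(a) = {a}; new: +{a}
  S→c A: FOLLOW(A) ⊇ FOLLOW(S) ⊇ {$}; new: +{$}
  S→d B: FOLLOW(B) ⊇ FOLLOW(S) ⊇ {$}; new: +{$}
  S: {$}  A: {$,a}  B: {$}
[2] (stable)
  S: {$}  A: {$,a}  B: {$}

FOLLOW(A) = ["$", "a"]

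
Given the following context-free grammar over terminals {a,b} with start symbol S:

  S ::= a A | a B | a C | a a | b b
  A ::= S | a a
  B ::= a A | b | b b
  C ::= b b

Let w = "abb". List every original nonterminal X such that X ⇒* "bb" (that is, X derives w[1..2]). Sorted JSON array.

CNF form of G:
  S -> T0 A | T0 B | T0 C | T0 T0 | T1 T1
  A -> T0 A | T0 B | T0 C | T0 T0 | T1 T1
  B -> T0 A | T1 T1 | b
  C -> T1 T1
  T0 -> a
  T1 -> b

Fill CYK table bottom-up (cells [i..j] with 1 ≤ i ≤ j ≤ 2 only):
  cell(1,1) b: {B,T1}  orig:{B}
  cell(2,2) b: {B,T1}  orig:{B}
  cell(1,2) bb: {A,B,C,S}

Original NTs in T[1,2] deriving "bb": ["A", "B", "C", "S"]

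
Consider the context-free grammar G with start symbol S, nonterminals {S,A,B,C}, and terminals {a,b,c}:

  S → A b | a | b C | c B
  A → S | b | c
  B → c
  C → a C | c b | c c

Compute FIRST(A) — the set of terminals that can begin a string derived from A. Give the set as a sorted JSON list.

FIRST iteration:
iter 1:
  A via A→b: +{b}
  A via A→c: +{c}
  B via B→c: +{c}
  C via C→a C: +{a}
  C via C→c b: +{c}
  S via S→A b: +{b,c}
  S via S→a: +{a}
  S: {a,b,c}  A: {b,c}  B: {c}  C: {a,c}
iter 2:
  A via A→S: +{a}
  S: {a,b,c}  A: {a,b,c}  B: {c}  C: {a,c}
iter 3: (stable)
  S: {a,b,c}  A: {a,b,c}  B: {c}  C: {a,c}

FIRST(A) = ["a", "b", "c"]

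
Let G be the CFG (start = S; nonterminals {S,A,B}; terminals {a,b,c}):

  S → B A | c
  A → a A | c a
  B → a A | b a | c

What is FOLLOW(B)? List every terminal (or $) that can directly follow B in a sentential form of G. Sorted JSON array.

FIRST sets, iterate to fixpoint:
round 1:
  A via A→a A: +{a}
  A via A→c a: +{c}
  B via B→a A: +{a}
  B via B→b a: +{b}
  B via B→c: +{c}
  S via S→B A: +{a,b,c}
  FIRST(S)={a,b,c}  FIRST(A)={a,c}  FIRST(B)={a,b,c}
round 2: (no change)
  FIRST(S)={a,b,c}  FIRST(A)={a,c}  FIRST(B)={a,b,c}

FOLLOW sets:
seed FOLLOW(S) with $
pass 1:
  S→B A: FOLLOW(B) ⊇ FIRST(A) = {a,c}; new: +{a,c}
  S→B A: FOLLOW(A) ⊇ FOLLOW(S) ⊇ {$}; new: +{$}
  FOLLOW(S)={$}  FOLLOW(A)={$}  FOLLOW(B)={a,c}
pass 2:
  B→a A: FOLLOW(A) ⊇ FOLLOW(B) ⊇ {a,c}; new: +{a,c}
  FOLLOW(S)={$}  FOLLOW(A)={$,a,c}  FOLLOW(B)={a,c}
pass 3: (no change)
  FOLLOW(S)={$}  FOLLOW(A)={$,a,c}  FOLLOW(B)={a,c}

FOLLOW(B) = ["a", "c"]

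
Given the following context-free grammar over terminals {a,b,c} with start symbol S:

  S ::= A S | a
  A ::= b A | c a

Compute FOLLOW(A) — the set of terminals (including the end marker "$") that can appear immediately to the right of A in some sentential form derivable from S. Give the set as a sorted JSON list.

Compute FIRST by fixpoint:
round 1:
  A via A→b A: +{b}
  A via A→c a: +{c}
  S via S→A S: +{b,c}
  S via S→a: +{a}
  FIRST(S)={a,b,c}  FIRST(A)={b,c}
round 2: done
  FIRST(S)={a,b,c}  FIRST(A)={b,c}

FOLLOW iteration:
initialize: $ ∈ FOLLOW(S)
round 1:
  S→A S: FOLLOW(A) ⊇ FIRST(S) = {a,b,c}; new: +{a,b,c}
  S: {$}  A: {a,b,c}
round 2: (stable)
  S: {$}  A: {a,b,c}

FOLLOW(A) = ["a", "b", "c"]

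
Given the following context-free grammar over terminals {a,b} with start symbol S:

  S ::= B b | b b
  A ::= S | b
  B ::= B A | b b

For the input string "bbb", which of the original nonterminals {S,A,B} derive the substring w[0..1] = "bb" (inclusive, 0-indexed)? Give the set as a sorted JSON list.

CNF form of G:
  S -> B T0 | T0 T0
  A -> B T0 | T0 T0 | b
  B -> B A | T0 T0
  T0 -> b

CYK table (by increasing span) (cells [i..j] with 0 ≤ i ≤ j ≤ 1 only):
  cell(0,0) b: {A,T0}  orig:{A}
  cell(1,1) b: {A,T0}  orig:{A}
  cell(0,1) bb: {A,B,S}

Original NTs in T[0,1] deriving "bb": ["A", "B", "S"]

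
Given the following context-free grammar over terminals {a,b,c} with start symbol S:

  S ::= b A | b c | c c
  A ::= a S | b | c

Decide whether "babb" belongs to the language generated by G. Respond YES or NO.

Convert to CNF:
  S -> T1 A | T1 T2 | T2 T2
  A -> T0 S | b | c
  T0 -> a
  T1 -> b
  T2 -> c

CYK fill:
  T[0,0] 'b' = {A,T1}  orig:{A}
  T[1,1] 'a' = {T0}  orig:{}
  T[2,2] 'b' = {A,T1}  orig:{A}
  T[3,3] 'b' = {A,T1}  orig:{A}
  T[0,1] 'ba' = ∅
  T[1,2] 'ab' = ∅
  T[2,3] 'bb' = {S}
  T[0,2] 'bab' = ∅
  T[1,3] 'abb' = {A}
  T[0,3] 'babb' = {S}

S ∈ T[0,3] ⇒ YES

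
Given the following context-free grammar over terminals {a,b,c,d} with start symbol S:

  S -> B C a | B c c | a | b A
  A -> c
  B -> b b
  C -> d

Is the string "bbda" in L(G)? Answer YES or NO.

Convert to CNF:
  S -> B X3 | B X4 | T0 A | a
  A -> c
  B -> T0 T0
  C -> d
  T0 -> b
  T1 -> a
  T2 -> c
  X3 -> C T1
  X4 -> T2 T2

CYK table (by increasing span):
  [0..0]={T0}  "b"  orig:{}
  [1..1]={T0}  "b"  orig:{}
  [2..2]={C}  "d"
  [3..3]={S,T1}  "a"  orig:{S}
  [0..1]={B}  "bb"
  [1..2]=∅  "bd"
  [2..3]={X3}  "da"  orig:{}
  [0..2]=∅  "bbd"
  [1..3]=∅  "bda"
  [0..3]={S}  "bbda"

S ∈ T[0,3] ⇒ YES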